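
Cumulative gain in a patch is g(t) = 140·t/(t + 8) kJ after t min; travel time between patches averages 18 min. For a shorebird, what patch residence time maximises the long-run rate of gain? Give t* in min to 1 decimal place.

12.0 min

Optimal t* satisfies g'(t*) = g(t*)/(T + t*).
g'(t) = 140·8/(t + 8)². Setting 140·8/(t+8)² = 140t/[(t+8)(18+t)] gives 8(18+t) = t(t+8), so t² = 8×18 = 144.
t* = √144 = 12 min.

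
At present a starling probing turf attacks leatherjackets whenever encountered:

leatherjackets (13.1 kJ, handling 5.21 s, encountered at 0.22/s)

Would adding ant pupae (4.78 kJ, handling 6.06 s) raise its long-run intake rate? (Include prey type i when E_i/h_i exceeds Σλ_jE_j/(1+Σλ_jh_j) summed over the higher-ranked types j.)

Current rate: (0.22×13.1)/(1 + 0.22×5.21) = 1.343 kJ/s.
ant pupae: E/h = 4.78/6.06 = 0.7888 kJ/s.
0.7888 < 1.343, so adding ant pupae would lower the average — exclude it.

No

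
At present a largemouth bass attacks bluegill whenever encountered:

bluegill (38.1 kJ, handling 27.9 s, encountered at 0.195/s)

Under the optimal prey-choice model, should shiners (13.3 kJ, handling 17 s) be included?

Intake rate on the current diet: R = (0.195×38.1) / (1 + 0.195×27.9) = 7.43/6.441 = 1.154 kJ/s.
Profitability of shiners: 13.3/17 = 0.7824 kJ/s.
Since 0.7824 < R, time spent handling shiners is better spent searching.

No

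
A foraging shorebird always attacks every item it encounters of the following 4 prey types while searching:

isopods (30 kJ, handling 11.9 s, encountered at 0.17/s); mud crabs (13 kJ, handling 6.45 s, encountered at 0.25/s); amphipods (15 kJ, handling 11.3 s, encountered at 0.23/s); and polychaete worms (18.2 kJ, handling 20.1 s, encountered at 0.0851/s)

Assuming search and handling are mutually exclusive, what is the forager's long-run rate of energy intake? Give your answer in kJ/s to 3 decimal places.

1.492 kJ/s

R = (0.17×30 + 0.25×13 + 0.23×15 + 0.0851×18.2) / (1 + 0.17×11.9 + 0.25×6.45 + 0.23×11.3 + 0.0851×20.1) = 13.35/8.945 = 1.492 kJ/s.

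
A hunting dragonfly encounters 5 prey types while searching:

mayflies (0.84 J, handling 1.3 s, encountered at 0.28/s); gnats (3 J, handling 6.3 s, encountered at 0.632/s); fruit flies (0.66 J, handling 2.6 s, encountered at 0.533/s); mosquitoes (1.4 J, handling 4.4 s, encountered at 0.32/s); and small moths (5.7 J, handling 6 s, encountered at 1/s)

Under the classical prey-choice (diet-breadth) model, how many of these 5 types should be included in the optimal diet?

1

E/h in descending order: small moths 0.95, mayflies 0.646, gnats 0.476, mosquitoes 0.318, fruit flies 0.254 J/s. The optimal diet is the largest prefix of this list for which every included type satisfies E_i/h_i > R on the types above it.
Rate on top 1: 0.8143. mayflies: 0.646 < 0.8143 → exclude; stop.
Optimal diet: small moths — 1 of 5 types.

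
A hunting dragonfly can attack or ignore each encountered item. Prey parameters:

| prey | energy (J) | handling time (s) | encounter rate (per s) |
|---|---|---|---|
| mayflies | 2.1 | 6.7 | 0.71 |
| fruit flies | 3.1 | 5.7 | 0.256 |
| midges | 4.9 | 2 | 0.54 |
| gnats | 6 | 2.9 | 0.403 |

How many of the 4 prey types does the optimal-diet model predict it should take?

Profitabilities (E/h, J/s): midges 2.45, gnats 2.07, fruit flies 0.544, mayflies 0.313. Add prey in this order while the next type's profitability exceeds the intake rate on those already taken.
Rate on top 1: 1.272. gnats: 2.07 > 1.272 → include.
Rate on top 2: 1.559. fruit flies: 0.544 < 1.559 → exclude; stop.
Optimal diet: midges, gnats — 2 of 4 types.

2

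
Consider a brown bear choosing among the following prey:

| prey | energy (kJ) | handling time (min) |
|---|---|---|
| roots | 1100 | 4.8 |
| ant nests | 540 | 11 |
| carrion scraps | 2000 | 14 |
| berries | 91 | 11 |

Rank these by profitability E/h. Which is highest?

roots

Profitability E/h (kJ/min): roots = 1100/4.8 = 229, ant nests = 540/11 = 49.1, carrion scraps = 2000/14 = 143, berries = 91/11 = 8.27.
Ranked: roots > carrion scraps > ant nests > berries.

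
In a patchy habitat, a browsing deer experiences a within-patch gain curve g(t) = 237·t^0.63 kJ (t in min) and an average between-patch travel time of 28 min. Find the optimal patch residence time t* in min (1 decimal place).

47.7 min

Optimal t* satisfies g'(t*) = g(t*)/(T + t*).
g'(t) = 0.63·237·t^-0.37. Setting 0.63·237·t^-0.37 = 237·t^0.63/(28+t) gives 0.63(28+t) = t, so 0.37·t = 0.63×28.
t* = 0.63×28/0.37 = 47.68 min.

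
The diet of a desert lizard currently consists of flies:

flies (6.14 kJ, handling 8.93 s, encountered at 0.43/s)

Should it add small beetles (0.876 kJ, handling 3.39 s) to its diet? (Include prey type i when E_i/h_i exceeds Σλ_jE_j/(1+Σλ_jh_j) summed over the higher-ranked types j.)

Current rate: (0.43×6.14)/(1 + 0.43×8.93) = 0.5455 kJ/s.
Profitability of small beetles: 0.876/3.39 = 0.2584 kJ/s.
0.2584 < 0.5455, so adding small beetles would lower the average — exclude it.

No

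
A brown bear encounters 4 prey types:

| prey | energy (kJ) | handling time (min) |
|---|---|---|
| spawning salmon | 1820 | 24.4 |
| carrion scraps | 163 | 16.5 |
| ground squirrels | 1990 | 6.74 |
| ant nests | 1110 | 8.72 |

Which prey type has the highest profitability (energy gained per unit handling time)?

Profitability E/h (kJ/min): spawning salmon = 1820/24.4 = 74.6, carrion scraps = 163/16.5 = 9.88, ground squirrels = 1990/6.74 = 295, ant nests = 1110/8.72 = 127.
Ranked: ground squirrels > ant nests > spawning salmon > carrion scraps.

ground squirrels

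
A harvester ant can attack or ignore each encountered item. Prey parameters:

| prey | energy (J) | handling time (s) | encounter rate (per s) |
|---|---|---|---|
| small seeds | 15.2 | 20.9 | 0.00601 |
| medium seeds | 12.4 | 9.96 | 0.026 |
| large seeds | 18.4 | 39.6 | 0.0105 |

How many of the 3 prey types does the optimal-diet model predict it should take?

3

Rank by E/h (J/s): medium seeds 1.24, small seeds 0.727, large seeds 0.465. Include each in turn until the next type's E/h falls below the running intake rate.
Rate on top 1: 0.2561. small seeds: 0.727 > 0.2561 → include.
Rate on top 2: 0.2988. large seeds: 0.465 > 0.2988 → include.
Optimal diet: medium seeds, small seeds, large seeds — 3 of 3 types.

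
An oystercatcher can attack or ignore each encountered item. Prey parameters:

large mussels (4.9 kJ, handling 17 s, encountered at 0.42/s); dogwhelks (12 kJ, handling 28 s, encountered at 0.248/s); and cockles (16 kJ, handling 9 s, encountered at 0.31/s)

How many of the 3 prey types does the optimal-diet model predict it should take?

1

Rank by E/h (kJ/s): cockles 1.78, dogwhelks 0.429, large mussels 0.288. Include each in turn until the next type's E/h falls below the running intake rate.
Rate on top 1: 1.309. dogwhelks: 0.429 < 1.309 → exclude; stop.
Optimal diet: cockles — 1 of 3 types.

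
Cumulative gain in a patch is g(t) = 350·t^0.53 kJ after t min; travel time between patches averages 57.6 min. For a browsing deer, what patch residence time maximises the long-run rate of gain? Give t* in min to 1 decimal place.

Optimal t* satisfies g'(t*) = g(t*)/(T + t*).
g'(t) = 0.53·350·t^-0.47. Setting 0.53·350·t^-0.47 = 350·t^0.53/(57.6+t) gives 0.53(57.6+t) = t, so 0.47·t = 0.53×57.6.
t* = 0.53×57.6/0.47 = 64.95 min.

65.0 min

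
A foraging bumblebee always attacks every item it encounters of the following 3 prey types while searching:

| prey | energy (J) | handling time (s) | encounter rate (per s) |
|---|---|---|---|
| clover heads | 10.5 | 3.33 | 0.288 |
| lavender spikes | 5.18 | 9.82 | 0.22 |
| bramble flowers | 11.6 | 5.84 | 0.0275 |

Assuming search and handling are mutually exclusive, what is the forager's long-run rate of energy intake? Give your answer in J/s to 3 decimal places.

1.047 J/s

R = (0.288×10.5 + 0.22×5.18 + 0.0275×11.6) / (1 + 0.288×3.33 + 0.22×9.82 + 0.0275×5.84) = 4.483/4.28 = 1.047 J/s.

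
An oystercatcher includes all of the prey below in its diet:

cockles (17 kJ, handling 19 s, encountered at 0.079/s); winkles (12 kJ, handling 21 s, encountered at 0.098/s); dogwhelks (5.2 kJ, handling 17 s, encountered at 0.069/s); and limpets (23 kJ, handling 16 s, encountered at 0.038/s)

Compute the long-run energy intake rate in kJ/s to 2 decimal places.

R = Σλ_iE_i / (1 + Σλ_ih_i)
Numerator: 0.079×17 + 0.098×12 + 0.069×5.2 + 0.038×23 = 3.752
Denominator: 1 + 0.079×19 + 0.098×21 + 0.069×17 + 0.038×16 = 6.34
R = 3.752/6.34 = 0.5918 kJ/s

0.59 kJ/s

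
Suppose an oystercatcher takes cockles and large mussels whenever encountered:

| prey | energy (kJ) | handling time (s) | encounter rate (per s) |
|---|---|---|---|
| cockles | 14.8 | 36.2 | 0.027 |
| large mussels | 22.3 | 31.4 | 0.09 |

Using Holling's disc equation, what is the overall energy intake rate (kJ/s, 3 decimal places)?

R = Σλ_iE_i / (1 + Σλ_ih_i)
Numerator: 0.027×14.8 + 0.09×22.3 = 2.407
Denominator: 1 + 0.027×36.2 + 0.09×31.4 = 4.803
R = 2.407/4.803 = 0.501 kJ/s

0.501 kJ/s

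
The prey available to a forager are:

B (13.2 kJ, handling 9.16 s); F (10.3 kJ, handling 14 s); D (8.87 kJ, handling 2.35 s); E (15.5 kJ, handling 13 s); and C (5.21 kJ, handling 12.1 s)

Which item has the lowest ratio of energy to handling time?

C

In descending order of E/h:
D: 8.87/2.35 = 3.77 kJ/s
B: 13.2/9.16 = 1.44 kJ/s
E: 15.5/13 = 1.19 kJ/s
F: 10.3/14 = 0.736 kJ/s
C: 5.21/12.1 = 0.431 kJ/s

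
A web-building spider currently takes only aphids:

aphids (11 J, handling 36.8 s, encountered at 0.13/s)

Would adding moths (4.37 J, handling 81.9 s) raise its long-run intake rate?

No

Current rate: (0.13×11)/(1 + 0.13×36.8) = 0.2472 J/s.
Profitability of moths: 4.37/81.9 = 0.05336 J/s.
Since 0.05336 < R, time spent handling moths is better spent searching.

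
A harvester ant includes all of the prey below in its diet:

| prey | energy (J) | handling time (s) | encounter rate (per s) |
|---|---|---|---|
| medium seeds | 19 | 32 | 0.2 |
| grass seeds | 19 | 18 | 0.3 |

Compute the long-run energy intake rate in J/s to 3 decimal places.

0.742 J/s

R = (0.2×19 + 0.3×19) / (1 + 0.2×32 + 0.3×18) = 9.5/12.8 = 0.7422 J/s.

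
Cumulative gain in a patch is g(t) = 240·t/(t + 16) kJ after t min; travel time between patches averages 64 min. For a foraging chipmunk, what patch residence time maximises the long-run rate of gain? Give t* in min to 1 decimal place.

32.0 min

Maximise g(t)/(T+t): set derivative to zero → g'(t)(T+t) = g(t).
g'(t) = 240·16/(t + 16)². Setting 240·16/(t+16)² = 240t/[(t+16)(64+t)] gives 16(64+t) = t(t+16), so t² = 16×64 = 1024.
t* = √1024 = 32 min.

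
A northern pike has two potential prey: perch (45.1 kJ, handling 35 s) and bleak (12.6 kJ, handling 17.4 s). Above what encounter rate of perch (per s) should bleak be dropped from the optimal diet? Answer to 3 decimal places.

0.037 per s

At the threshold, the rate on perch alone equals the profitability of bleak: λ·45.1/(1 + λ·35) = 12.6/17.4 = 0.7241.
Rearranging, λ(45.1 − 0.7241×35) = 0.7241, so λ = 0.7241/19.76 = 0.03666 per s.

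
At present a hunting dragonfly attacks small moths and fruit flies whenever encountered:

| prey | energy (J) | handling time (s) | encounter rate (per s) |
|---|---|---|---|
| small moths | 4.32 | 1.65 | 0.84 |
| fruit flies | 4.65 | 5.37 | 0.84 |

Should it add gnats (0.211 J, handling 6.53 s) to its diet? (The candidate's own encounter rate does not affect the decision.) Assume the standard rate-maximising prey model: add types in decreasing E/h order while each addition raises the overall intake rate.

Current rate: (0.84×4.32 + 0.84×4.65)/(1 + 0.84×1.65 + 0.84×5.37) = 1.093 J/s.
Profitability of gnats: 0.211/6.53 = 0.03231 J/s.
0.03231 < 1.093, so adding gnats would lower the average — exclude it.

No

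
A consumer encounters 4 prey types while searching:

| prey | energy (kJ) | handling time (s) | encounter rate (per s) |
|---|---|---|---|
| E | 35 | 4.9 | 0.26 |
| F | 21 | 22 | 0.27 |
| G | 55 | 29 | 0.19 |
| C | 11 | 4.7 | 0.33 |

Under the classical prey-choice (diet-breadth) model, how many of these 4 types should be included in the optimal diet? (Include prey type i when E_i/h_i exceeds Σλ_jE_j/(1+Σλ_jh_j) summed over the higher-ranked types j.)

Rank by E/h (kJ/s): E 7.14, C 2.34, G 1.9, F 0.955. Include each in turn until the next type's E/h falls below the running intake rate.
Rate on top 1: 4.002. C: 2.34 < 4.002 → exclude; stop.
Optimal diet: E — 1 of 4 types.

1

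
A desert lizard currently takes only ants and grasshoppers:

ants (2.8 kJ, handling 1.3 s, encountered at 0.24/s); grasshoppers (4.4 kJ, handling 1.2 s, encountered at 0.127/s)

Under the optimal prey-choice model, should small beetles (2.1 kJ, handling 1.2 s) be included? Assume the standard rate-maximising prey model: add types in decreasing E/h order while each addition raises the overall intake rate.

Intake rate on the current diet: R = (0.24×2.8 + 0.127×4.4) / (1 + 0.24×1.3 + 0.127×1.2) = 1.231/1.464 = 0.8405 kJ/s.
small beetles: E/h = 2.1/1.2 = 1.75 kJ/s.
1.75 > 0.8405, so adding small beetles raises the average — include it.

Yes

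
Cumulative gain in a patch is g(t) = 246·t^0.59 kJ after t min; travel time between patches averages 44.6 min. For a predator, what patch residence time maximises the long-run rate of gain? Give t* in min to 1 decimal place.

64.2 min

Maximise g(t)/(T+t): set derivative to zero → g'(t)(T+t) = g(t).
g'(t) = 0.59·246·t^-0.41. Setting 0.59·246·t^-0.41 = 246·t^0.59/(44.6+t) gives 0.59(44.6+t) = t, so 0.41·t = 0.59×44.6.
t* = 0.59×44.6/0.41 = 64.18 min.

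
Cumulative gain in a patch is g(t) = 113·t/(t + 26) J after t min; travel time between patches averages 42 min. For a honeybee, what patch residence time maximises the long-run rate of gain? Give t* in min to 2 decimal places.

33.05 min

By the marginal value theorem, leave when the instantaneous gain rate g'(t) equals the habitat-wide average g(t)/(T + t).
g'(t) = 113·26/(t + 26)². Setting 113·26/(t+26)² = 113t/[(t+26)(42+t)] gives 26(42+t) = t(t+26), so t² = 26×42 = 1092.
t* = √1092 = 33.05 min.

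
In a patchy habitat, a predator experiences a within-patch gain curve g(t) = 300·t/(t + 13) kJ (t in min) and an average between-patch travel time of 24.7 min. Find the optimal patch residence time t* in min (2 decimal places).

By the marginal value theorem, leave when the instantaneous gain rate g'(t) equals the habitat-wide average g(t)/(T + t).
g'(t) = 300·13/(t + 13)². Setting 300·13/(t+13)² = 300t/[(t+13)(24.7+t)] gives 13(24.7+t) = t(t+13), so t² = 13×24.7 = 321.1.
t* = √321.1 = 17.92 min.

17.92 min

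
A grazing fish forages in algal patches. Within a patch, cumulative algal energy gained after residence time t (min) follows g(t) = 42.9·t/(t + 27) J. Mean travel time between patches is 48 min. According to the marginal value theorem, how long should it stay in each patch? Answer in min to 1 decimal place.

36.0 min

Maximise g(t)/(T+t): set derivative to zero → g'(t)(T+t) = g(t).
g'(t) = 42.9·27/(t + 27)². Setting 42.9·27/(t+27)² = 42.9t/[(t+27)(48+t)] gives 27(48+t) = t(t+27), so t² = 27×48 = 1296.
t* = √1296 = 36 min.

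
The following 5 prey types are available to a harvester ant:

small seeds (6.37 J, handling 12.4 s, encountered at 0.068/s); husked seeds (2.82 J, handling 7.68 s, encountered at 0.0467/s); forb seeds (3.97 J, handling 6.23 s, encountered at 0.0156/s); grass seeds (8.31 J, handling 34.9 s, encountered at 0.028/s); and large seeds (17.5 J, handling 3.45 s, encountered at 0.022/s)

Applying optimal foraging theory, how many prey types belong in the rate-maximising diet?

E/h in descending order: large seeds 5.07, forb seeds 0.637, small seeds 0.514, husked seeds 0.367, grass seeds 0.238 J/s. The optimal diet is the largest prefix of this list for which every included type satisfies E_i/h_i > R on the types above it.
Rate on top 1: 0.3578. forb seeds: 0.637 > 0.3578 → include.
Rate on top 2: 0.381. small seeds: 0.514 > 0.381 → include.
Rate on top 3: 0.4365. husked seeds: 0.367 < 0.4365 → exclude; stop.
Optimal diet: large seeds, forb seeds, small seeds — 3 of 5 types.

3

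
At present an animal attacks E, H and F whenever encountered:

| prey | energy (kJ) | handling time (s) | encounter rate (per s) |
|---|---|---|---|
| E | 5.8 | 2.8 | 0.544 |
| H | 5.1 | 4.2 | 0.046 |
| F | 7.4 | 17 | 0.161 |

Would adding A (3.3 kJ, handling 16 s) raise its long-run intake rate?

Current rate: (0.544×5.8 + 0.046×5.1 + 0.161×7.4)/(1 + 0.544×2.8 + 0.046×4.2 + 0.161×17) = 0.8401 kJ/s.
A: E/h = 3.3/16 = 0.2062 kJ/s.
Since 0.2062 < R, time spent handling A is better spent searching.

No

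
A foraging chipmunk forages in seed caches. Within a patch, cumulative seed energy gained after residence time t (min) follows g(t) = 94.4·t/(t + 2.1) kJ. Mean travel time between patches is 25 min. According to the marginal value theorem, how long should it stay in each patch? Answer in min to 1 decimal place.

7.2 min

Maximise g(t)/(T+t): set derivative to zero → g'(t)(T+t) = g(t).
g'(t) = 94.4·2.1/(t + 2.1)². Setting 94.4·2.1/(t+2.1)² = 94.4t/[(t+2.1)(25+t)] gives 2.1(25+t) = t(t+2.1), so t² = 2.1×25 = 52.5.
t* = √52.5 = 7.246 min.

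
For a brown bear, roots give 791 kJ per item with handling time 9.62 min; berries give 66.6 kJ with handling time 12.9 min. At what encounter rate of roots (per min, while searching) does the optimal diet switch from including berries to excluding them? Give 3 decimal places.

0.007 per min

At the threshold, the rate on roots alone equals the profitability of berries: λ·791/(1 + λ·9.62) = 66.6/12.9 = 5.163.
Rearranging, λ(791 − 5.163×9.62) = 5.163, so λ = 5.163/741.3 = 0.006964 per min.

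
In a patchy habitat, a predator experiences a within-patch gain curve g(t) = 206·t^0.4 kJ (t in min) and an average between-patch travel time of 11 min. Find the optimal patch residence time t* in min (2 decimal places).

7.33 min

Optimal t* satisfies g'(t*) = g(t*)/(T + t*).
g'(t) = 0.4·206·t^-0.6. Setting 0.4·206·t^-0.6 = 206·t^0.4/(11+t) gives 0.4(11+t) = t, so 0.60·t = 0.4×11.
t* = 0.4×11/0.60 = 7.333 min.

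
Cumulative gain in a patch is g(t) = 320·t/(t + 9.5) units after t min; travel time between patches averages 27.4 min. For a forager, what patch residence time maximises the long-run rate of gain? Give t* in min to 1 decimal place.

By the marginal value theorem, leave when the instantaneous gain rate g'(t) equals the habitat-wide average g(t)/(T + t).
g'(t) = 320·9.5/(t + 9.5)². Setting 320·9.5/(t+9.5)² = 320t/[(t+9.5)(27.4+t)] gives 9.5(27.4+t) = t(t+9.5), so t² = 9.5×27.4 = 260.3.
t* = √260.3 = 16.13 min.

16.1 min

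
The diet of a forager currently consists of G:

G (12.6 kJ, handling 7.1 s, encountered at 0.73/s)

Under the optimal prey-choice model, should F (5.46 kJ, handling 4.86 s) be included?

No

Intake rate on the current diet: R = (0.73×12.6) / (1 + 0.73×7.1) = 9.198/6.183 = 1.488 kJ/s.
Profitability of F: 5.46/4.86 = 1.123 kJ/s.
1.123 < 1.488, so adding F would lower the average — exclude it.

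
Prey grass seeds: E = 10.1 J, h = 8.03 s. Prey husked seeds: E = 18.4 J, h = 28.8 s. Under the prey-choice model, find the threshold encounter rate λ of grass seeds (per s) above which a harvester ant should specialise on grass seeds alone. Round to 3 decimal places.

0.129 per s

The zero-one rule: include husked seeds iff E₂/h₂ > λE₁/(1+λh₁). Equality gives the switch point.
λE₁h₂ = E₂ + λE₂h₁ ⇒ λ = E₂/(E₁h₂ − E₂h₁) = 18.4/(290.9 − 147.8) = 0.1286 per s.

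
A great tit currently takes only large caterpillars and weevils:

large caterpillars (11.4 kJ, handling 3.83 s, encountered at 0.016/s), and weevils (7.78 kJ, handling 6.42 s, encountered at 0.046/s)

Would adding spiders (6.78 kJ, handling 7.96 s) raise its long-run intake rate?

Intake rate on the current diet: R = (0.016×11.4 + 0.046×7.78) / (1 + 0.016×3.83 + 0.046×6.42) = 0.5403/1.357 = 0.3983 kJ/s.
Profitability of spiders: 6.78/7.96 = 0.8518 kJ/s.
Since 0.8518 > R, including spiders increases the long-run rate.

Yes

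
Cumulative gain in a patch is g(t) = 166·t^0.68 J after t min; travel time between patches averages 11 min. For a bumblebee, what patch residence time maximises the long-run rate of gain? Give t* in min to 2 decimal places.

Optimal t* satisfies g'(t*) = g(t*)/(T + t*).
g'(t) = 0.68·166·t^-0.32. Setting 0.68·166·t^-0.32 = 166·t^0.68/(11+t) gives 0.68(11+t) = t, so 0.32·t = 0.68×11.
t* = 0.68×11/0.32 = 23.38 min.

23.38 min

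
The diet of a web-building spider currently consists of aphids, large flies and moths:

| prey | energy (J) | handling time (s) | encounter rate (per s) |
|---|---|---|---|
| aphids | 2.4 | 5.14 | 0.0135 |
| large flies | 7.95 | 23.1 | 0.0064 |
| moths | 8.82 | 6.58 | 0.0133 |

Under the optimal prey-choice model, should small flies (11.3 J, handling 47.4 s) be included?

On aphids, large flies and moths alone, R = ΣλE/(1+Σλh) = 0.2006/1.305 = 0.1537 J/s.
Profitability of small flies: 11.3/47.4 = 0.2384 J/s.
0.2384 > 0.1537, so adding small flies raises the average — include it.

Yes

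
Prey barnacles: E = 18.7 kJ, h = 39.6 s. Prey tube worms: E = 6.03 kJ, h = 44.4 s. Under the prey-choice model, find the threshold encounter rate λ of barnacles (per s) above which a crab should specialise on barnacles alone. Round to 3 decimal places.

The zero-one rule: include tube worms iff E₂/h₂ > λE₁/(1+λh₁). Equality gives the switch point.
λE₁h₂ = E₂ + λE₂h₁ ⇒ λ = E₂/(E₁h₂ − E₂h₁) = 6.03/(830.3 − 238.8) = 0.01019 per s.

0.010 per s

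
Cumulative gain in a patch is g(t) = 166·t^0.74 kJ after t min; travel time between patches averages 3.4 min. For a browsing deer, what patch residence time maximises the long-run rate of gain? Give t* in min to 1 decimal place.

9.7 min

Maximise g(t)/(T+t): set derivative to zero → g'(t)(T+t) = g(t).
g'(t) = 0.74·166·t^-0.26. Setting 0.74·166·t^-0.26 = 166·t^0.74/(3.4+t) gives 0.74(3.4+t) = t, so 0.26·t = 0.74×3.4.
t* = 0.74×3.4/0.26 = 9.677 min.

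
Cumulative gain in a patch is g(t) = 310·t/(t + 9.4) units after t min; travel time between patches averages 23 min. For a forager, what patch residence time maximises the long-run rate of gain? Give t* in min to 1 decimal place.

14.7 min

Maximise g(t)/(T+t): set derivative to zero → g'(t)(T+t) = g(t).
g'(t) = 310·9.4/(t + 9.4)². Setting 310·9.4/(t+9.4)² = 310t/[(t+9.4)(23+t)] gives 9.4(23+t) = t(t+9.4), so t² = 9.4×23 = 216.2.
t* = √216.2 = 14.7 min.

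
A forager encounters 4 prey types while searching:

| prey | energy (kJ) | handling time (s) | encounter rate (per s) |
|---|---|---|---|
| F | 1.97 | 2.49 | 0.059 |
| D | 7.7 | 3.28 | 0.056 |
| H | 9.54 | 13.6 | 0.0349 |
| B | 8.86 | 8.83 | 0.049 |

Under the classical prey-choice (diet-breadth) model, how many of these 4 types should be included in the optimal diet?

Profitabilities (E/h, kJ/s): D 2.35, B 1, F 0.791, H 0.701. Add prey in this order while the next type's profitability exceeds the intake rate on those already taken.
Rate on top 1: 0.3643. B: 1 > 0.3643 → include.
Rate on top 2: 0.5354. F: 0.791 > 0.5354 → include.
Rate on top 3: 0.5567. H: 0.701 > 0.5567 → include.
Optimal diet: D, B, F, H — 4 of 4 types.

4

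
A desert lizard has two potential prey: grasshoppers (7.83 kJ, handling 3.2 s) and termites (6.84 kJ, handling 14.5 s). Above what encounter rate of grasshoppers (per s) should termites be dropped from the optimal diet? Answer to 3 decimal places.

The zero-one rule: include termites iff E₂/h₂ > λE₁/(1+λh₁). Equality gives the switch point.
λE₁h₂ = E₂ + λE₂h₁ ⇒ λ = E₂/(E₁h₂ − E₂h₁) = 6.84/(113.5 − 21.89) = 0.07463 per s.

0.075 per s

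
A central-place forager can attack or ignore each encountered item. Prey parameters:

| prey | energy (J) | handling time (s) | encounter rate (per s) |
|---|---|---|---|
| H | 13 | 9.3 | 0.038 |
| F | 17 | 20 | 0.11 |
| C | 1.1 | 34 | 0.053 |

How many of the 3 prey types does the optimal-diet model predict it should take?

E/h in descending order: H 1.4, F 0.85, C 0.0324 J/s. The optimal diet is the largest prefix of this list for which every included type satisfies E_i/h_i > R on the types above it.
Rate on top 1: 0.365. F: 0.85 > 0.365 → include.
Rate on top 2: 0.6653. C: 0.0324 < 0.6653 → exclude; stop.
Optimal diet: H, F — 2 of 3 types.

2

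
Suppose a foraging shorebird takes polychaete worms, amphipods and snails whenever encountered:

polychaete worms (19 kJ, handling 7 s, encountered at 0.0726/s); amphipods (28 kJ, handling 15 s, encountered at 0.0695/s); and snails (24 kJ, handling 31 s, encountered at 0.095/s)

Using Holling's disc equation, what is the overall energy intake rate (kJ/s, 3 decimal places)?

1.020 kJ/s

R = (0.0726×19 + 0.0695×28 + 0.095×24) / (1 + 0.0726×7 + 0.0695×15 + 0.095×31) = 5.605/5.496 = 1.02 kJ/s.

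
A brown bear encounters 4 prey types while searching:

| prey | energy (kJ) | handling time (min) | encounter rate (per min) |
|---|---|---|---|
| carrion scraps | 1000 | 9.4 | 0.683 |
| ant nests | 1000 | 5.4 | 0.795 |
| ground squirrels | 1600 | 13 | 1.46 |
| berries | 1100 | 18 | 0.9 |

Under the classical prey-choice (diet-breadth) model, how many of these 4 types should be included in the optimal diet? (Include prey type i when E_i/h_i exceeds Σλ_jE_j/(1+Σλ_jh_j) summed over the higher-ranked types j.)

Rank by E/h (kJ/min): ant nests 185, ground squirrels 123, carrion scraps 106, berries 61.1. Include each in turn until the next type's E/h falls below the running intake rate.
Rate on top 1: 150.2. ground squirrels: 123 < 150.2 → exclude; stop.
Optimal diet: ant nests — 1 of 4 types.

1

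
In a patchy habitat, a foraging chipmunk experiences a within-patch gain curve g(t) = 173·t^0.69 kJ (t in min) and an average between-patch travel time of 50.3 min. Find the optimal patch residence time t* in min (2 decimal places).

111.96 min

Optimal t* satisfies g'(t*) = g(t*)/(T + t*).
g'(t) = 0.69·173·t^-0.31. Setting 0.69·173·t^-0.31 = 173·t^0.69/(50.3+t) gives 0.69(50.3+t) = t, so 0.31·t = 0.69×50.3.
t* = 0.69×50.3/0.31 = 112 min.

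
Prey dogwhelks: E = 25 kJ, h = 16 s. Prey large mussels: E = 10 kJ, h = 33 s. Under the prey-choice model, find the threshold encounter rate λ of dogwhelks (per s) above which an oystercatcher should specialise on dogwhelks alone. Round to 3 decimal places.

The zero-one rule: include large mussels iff E₂/h₂ > λE₁/(1+λh₁). Equality gives the switch point.
λE₁h₂ = E₂ + λE₂h₁ ⇒ λ = E₂/(E₁h₂ − E₂h₁) = 10/(825 − 160) = 0.01504 per s.

0.015 per s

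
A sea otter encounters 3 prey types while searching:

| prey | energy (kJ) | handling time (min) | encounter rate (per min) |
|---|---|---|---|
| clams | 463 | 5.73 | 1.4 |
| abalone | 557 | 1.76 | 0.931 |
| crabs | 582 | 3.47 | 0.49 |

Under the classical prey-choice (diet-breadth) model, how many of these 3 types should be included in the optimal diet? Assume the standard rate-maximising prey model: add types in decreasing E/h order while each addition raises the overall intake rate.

E/h in descending order: abalone 316, crabs 168, clams 80.8 kJ/min. The optimal diet is the largest prefix of this list for which every included type satisfies E_i/h_i > R on the types above it.
Rate on top 1: 196.5. crabs: 168 < 196.5 → exclude; stop.
Optimal diet: abalone — 1 of 3 types.

1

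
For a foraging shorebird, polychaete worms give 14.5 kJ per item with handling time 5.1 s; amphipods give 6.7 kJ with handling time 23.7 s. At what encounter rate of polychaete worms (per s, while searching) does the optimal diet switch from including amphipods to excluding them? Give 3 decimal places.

Drop amphipods once their profitability E₂/h₂ falls below the rate achievable on polychaete worms alone: E₂/h₂ = λE₁/(1 + λh₁).
Solve for λ: λE₁h₂ = E₂(1 + λh₁) → λ(E₁h₂ − E₂h₁) = E₂ → λ = E₂/(E₁h₂ − E₂h₁).
λ = 6.7/(14.5×23.7 − 6.7×5.1) = 6.7/309.5 = 0.02165 per s.

0.022 per s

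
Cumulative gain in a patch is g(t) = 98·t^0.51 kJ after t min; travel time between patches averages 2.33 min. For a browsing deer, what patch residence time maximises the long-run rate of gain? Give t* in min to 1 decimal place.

Optimal t* satisfies g'(t*) = g(t*)/(T + t*).
g'(t) = 0.51·98·t^-0.49. Setting 0.51·98·t^-0.49 = 98·t^0.51/(2.33+t) gives 0.51(2.33+t) = t, so 0.49·t = 0.51×2.33.
t* = 0.51×2.33/0.49 = 2.425 min.

2.4 min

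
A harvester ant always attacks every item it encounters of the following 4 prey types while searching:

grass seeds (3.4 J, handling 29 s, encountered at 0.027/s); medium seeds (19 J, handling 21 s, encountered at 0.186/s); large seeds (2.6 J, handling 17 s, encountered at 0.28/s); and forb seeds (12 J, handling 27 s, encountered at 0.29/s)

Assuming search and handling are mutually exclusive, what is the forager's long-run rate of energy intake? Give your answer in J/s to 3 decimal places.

0.429 J/s

Energy encountered per unit search time: 0.027×3.4 + 0.186×19 + 0.28×2.6 + 0.29×12 = 7.834 J/s.
Handling time per unit search time: 0.027×29 + 0.186×21 + 0.28×17 + 0.29×27 = 17.28.
Rate = 7.834/(1 + 17.28) = 0.4286 J/s.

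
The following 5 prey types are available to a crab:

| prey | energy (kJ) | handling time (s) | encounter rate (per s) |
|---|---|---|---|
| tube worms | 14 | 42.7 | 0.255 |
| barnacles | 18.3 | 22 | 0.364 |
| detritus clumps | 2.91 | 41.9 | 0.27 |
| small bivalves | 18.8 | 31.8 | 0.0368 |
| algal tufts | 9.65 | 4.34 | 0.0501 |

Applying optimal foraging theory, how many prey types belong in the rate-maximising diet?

2

E/h in descending order: algal tufts 2.22, barnacles 0.832, small bivalves 0.591, tube worms 0.328, detritus clumps 0.0695 kJ/s. The optimal diet is the largest prefix of this list for which every included type satisfies E_i/h_i > R on the types above it.
Rate on top 1: 0.3971. barnacles: 0.832 > 0.3971 → include.
Rate on top 2: 0.7745. small bivalves: 0.591 < 0.7745 → exclude; stop.
Optimal diet: algal tufts, barnacles — 2 of 5 types.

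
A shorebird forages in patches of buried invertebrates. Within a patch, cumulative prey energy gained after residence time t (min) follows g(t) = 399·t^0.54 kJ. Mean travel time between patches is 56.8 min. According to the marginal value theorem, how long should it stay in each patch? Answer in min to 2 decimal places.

By the marginal value theorem, leave when the instantaneous gain rate g'(t) equals the habitat-wide average g(t)/(T + t).
g'(t) = 0.54·399·t^-0.46. Setting 0.54·399·t^-0.46 = 399·t^0.54/(56.8+t) gives 0.54(56.8+t) = t, so 0.46·t = 0.54×56.8.
t* = 0.54×56.8/0.46 = 66.68 min.

66.68 min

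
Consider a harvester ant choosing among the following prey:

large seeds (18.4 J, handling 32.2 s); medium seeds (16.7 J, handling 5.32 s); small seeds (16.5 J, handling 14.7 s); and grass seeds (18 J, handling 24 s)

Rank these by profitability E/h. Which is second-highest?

small seeds

In descending order of E/h:
medium seeds: 16.7/5.32 = 3.14 J/s
small seeds: 16.5/14.7 = 1.12 J/s
grass seeds: 18/24 = 0.75 J/s
large seeds: 18.4/32.2 = 0.571 J/s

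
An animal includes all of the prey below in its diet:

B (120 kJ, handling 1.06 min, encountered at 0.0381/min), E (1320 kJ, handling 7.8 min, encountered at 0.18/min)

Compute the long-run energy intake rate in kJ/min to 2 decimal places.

99.07 kJ/min

R = (0.0381×120 + 0.18×1320) / (1 + 0.0381×1.06 + 0.18×7.8) = 242.2/2.444 = 99.07 kJ/min.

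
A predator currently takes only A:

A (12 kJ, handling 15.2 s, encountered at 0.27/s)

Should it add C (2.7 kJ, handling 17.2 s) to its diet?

No

On A alone, R = ΣλE/(1+Σλh) = 3.24/5.104 = 0.6348 kJ/s.
Profitability of C: 2.7/17.2 = 0.157 kJ/s.
Since 0.157 < R, time spent handling C is better spent searching.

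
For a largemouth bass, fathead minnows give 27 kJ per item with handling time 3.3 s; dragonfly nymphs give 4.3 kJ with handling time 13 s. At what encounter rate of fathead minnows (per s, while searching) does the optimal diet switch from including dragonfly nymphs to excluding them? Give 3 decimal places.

The zero-one rule: include dragonfly nymphs iff E₂/h₂ > λE₁/(1+λh₁). Equality gives the switch point.
λE₁h₂ = E₂ + λE₂h₁ ⇒ λ = E₂/(E₁h₂ − E₂h₁) = 4.3/(351 − 14.19) = 0.01277 per s.

0.013 per s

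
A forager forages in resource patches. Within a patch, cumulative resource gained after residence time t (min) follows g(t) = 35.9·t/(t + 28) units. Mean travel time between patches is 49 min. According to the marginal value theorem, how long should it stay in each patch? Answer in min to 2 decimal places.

37.04 min

By the marginal value theorem, leave when the instantaneous gain rate g'(t) equals the habitat-wide average g(t)/(T + t).
g'(t) = 35.9·28/(t + 28)². Setting 35.9·28/(t+28)² = 35.9t/[(t+28)(49+t)] gives 28(49+t) = t(t+28), so t² = 28×49 = 1372.
t* = √1372 = 37.04 min.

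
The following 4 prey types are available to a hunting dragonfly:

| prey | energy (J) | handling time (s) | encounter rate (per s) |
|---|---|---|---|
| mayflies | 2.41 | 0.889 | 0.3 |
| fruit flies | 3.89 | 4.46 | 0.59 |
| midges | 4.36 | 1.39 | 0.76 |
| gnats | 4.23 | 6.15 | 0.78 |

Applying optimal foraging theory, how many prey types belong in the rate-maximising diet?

2

Rank by E/h (J/s): midges 3.14, mayflies 2.71, fruit flies 0.872, gnats 0.688. Include each in turn until the next type's E/h falls below the running intake rate.
Rate on top 1: 1.611. mayflies: 2.71 > 1.611 → include.
Rate on top 2: 1.738. fruit flies: 0.872 < 1.738 → exclude; stop.
Optimal diet: midges, mayflies — 2 of 4 types.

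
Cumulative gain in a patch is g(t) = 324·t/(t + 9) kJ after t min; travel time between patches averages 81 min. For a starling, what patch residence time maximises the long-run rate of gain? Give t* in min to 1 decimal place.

27.0 min

Optimal t* satisfies g'(t*) = g(t*)/(T + t*).
g'(t) = 324·9/(t + 9)². Setting 324·9/(t+9)² = 324t/[(t+9)(81+t)] gives 9(81+t) = t(t+9), so t² = 9×81 = 729.
t* = √729 = 27 min.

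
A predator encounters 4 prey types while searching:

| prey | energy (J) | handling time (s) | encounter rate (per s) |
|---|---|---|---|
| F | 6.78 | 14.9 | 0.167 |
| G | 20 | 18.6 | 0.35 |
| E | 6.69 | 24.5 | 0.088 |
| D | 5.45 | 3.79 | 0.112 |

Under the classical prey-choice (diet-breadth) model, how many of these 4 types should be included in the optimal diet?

Rank by E/h (J/s): D 1.44, G 1.08, F 0.455, E 0.273. Include each in turn until the next type's E/h falls below the running intake rate.
Rate on top 1: 0.4285. G: 1.08 > 0.4285 → include.
Rate on top 2: 0.9592. F: 0.455 < 0.9592 → exclude; stop.
Optimal diet: D, G — 2 of 4 types.

2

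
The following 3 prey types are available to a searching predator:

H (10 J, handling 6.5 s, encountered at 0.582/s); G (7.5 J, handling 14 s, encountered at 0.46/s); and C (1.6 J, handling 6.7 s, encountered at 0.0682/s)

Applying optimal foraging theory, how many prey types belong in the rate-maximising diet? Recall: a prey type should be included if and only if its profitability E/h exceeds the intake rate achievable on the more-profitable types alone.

Profitabilities (E/h, J/s): H 1.54, G 0.536, C 0.239. Add prey in this order while the next type's profitability exceeds the intake rate on those already taken.
Rate on top 1: 1.217. G: 0.536 < 1.217 → exclude; stop.
Optimal diet: H — 1 of 3 types.

1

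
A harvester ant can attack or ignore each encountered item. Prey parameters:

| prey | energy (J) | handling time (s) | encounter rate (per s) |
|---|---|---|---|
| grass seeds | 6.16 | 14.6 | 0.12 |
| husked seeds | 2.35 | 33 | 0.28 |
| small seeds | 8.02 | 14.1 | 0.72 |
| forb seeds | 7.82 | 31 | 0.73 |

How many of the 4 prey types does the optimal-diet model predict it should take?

1

Rank by E/h (J/s): small seeds 0.569, grass seeds 0.422, forb seeds 0.252, husked seeds 0.0712. Include each in turn until the next type's E/h falls below the running intake rate.
Rate on top 1: 0.5178. grass seeds: 0.422 < 0.5178 → exclude; stop.
Optimal diet: small seeds — 1 of 4 types.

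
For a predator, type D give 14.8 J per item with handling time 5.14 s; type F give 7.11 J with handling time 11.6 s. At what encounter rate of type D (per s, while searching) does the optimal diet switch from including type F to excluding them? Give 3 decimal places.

0.053 per s

Drop type F once their profitability E₂/h₂ falls below the rate achievable on type D alone: E₂/h₂ = λE₁/(1 + λh₁).
Solve for λ: λE₁h₂ = E₂(1 + λh₁) → λ(E₁h₂ − E₂h₁) = E₂ → λ = E₂/(E₁h₂ − E₂h₁).
λ = 7.11/(14.8×11.6 − 7.11×5.14) = 7.11/135.1 = 0.05261 per s.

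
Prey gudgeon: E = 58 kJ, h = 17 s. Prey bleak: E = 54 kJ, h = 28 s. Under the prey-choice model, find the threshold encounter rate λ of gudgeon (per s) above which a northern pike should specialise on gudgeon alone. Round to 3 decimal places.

0.076 per s

Drop bleak once their profitability E₂/h₂ falls below the rate achievable on gudgeon alone: E₂/h₂ = λE₁/(1 + λh₁).
Solve for λ: λE₁h₂ = E₂(1 + λh₁) → λ(E₁h₂ − E₂h₁) = E₂ → λ = E₂/(E₁h₂ − E₂h₁).
λ = 54/(58×28 − 54×17) = 54/706 = 0.07649 per s.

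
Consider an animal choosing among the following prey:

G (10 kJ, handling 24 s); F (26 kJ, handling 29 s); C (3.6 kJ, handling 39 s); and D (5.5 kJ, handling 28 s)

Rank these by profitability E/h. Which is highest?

F

Profitability E/h (kJ/s): G = 10/24 = 0.417, F = 26/29 = 0.897, C = 3.6/39 = 0.0923, D = 5.5/28 = 0.196.
Ranked: F > G > D > C.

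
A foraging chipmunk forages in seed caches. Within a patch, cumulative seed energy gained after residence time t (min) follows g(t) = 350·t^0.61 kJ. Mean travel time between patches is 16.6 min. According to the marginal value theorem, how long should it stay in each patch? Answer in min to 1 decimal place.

Optimal t* satisfies g'(t*) = g(t*)/(T + t*).
g'(t) = 0.61·350·t^-0.39. Setting 0.61·350·t^-0.39 = 350·t^0.61/(16.6+t) gives 0.61(16.6+t) = t, so 0.39·t = 0.61×16.6.
t* = 0.61×16.6/0.39 = 25.96 min.

26.0 min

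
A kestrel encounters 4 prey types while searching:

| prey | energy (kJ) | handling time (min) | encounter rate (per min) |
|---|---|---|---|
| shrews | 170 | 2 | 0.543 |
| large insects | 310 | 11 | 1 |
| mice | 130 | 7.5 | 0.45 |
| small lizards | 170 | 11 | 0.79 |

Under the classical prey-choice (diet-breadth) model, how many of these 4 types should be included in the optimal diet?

1

E/h in descending order: shrews 85, large insects 28.2, mice 17.3, small lizards 15.5 kJ/min. The optimal diet is the largest prefix of this list for which every included type satisfies E_i/h_i > R on the types above it.
Rate on top 1: 44.25. large insects: 28.2 < 44.25 → exclude; stop.
Optimal diet: shrews — 1 of 4 types.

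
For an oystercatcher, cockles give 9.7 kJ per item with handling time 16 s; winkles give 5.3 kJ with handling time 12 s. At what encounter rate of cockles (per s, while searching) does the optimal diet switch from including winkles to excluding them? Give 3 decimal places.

The zero-one rule: include winkles iff E₂/h₂ > λE₁/(1+λh₁). Equality gives the switch point.
λE₁h₂ = E₂ + λE₂h₁ ⇒ λ = E₂/(E₁h₂ − E₂h₁) = 5.3/(116.4 − 84.8) = 0.1677 per s.

0.168 per s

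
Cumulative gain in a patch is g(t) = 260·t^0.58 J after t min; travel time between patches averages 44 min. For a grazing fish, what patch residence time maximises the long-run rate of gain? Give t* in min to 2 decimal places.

60.76 min

Optimal t* satisfies g'(t*) = g(t*)/(T + t*).
g'(t) = 0.58·260·t^-0.42. Setting 0.58·260·t^-0.42 = 260·t^0.58/(44+t) gives 0.58(44+t) = t, so 0.42·t = 0.58×44.
t* = 0.58×44/0.42 = 60.76 min.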